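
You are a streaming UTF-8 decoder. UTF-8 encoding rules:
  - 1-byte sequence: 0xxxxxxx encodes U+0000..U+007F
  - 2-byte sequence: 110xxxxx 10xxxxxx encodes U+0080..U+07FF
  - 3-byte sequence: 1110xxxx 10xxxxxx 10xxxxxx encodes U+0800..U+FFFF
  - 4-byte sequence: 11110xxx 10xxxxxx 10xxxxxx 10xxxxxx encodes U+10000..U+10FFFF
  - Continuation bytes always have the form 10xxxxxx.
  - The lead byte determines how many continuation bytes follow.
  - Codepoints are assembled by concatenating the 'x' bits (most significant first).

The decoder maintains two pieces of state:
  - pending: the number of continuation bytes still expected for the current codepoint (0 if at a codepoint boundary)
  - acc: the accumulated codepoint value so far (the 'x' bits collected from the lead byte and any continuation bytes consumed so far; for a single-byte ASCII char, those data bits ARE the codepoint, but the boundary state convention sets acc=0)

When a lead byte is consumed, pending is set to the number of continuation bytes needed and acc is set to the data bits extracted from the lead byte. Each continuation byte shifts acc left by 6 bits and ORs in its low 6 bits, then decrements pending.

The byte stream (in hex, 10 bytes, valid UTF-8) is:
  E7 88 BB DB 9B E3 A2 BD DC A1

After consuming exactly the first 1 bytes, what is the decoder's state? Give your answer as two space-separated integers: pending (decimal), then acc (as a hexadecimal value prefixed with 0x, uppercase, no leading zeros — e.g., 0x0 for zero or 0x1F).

Byte[0]=E7: 3-byte lead. pending=2, acc=0x7

Answer: 2 0x7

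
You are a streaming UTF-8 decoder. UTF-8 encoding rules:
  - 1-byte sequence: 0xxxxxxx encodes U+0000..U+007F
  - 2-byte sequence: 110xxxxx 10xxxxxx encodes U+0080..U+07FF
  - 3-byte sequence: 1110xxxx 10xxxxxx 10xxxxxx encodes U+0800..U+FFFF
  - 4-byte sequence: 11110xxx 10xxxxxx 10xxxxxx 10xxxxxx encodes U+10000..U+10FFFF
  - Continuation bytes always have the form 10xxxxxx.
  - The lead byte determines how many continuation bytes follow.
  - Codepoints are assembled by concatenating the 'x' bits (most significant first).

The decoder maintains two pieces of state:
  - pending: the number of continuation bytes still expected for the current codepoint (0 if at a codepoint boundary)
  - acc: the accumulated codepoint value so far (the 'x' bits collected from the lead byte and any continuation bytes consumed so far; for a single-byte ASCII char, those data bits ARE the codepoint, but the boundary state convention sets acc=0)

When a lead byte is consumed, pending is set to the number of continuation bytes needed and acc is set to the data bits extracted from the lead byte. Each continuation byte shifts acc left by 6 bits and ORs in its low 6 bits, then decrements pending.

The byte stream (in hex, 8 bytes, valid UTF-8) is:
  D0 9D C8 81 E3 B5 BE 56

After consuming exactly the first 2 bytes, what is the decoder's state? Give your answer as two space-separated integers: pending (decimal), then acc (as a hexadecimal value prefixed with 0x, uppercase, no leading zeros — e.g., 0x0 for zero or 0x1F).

Answer: 0 0x41D

Derivation:
Byte[0]=D0: 2-byte lead. pending=1, acc=0x10
Byte[1]=9D: continuation. acc=(acc<<6)|0x1D=0x41D, pending=0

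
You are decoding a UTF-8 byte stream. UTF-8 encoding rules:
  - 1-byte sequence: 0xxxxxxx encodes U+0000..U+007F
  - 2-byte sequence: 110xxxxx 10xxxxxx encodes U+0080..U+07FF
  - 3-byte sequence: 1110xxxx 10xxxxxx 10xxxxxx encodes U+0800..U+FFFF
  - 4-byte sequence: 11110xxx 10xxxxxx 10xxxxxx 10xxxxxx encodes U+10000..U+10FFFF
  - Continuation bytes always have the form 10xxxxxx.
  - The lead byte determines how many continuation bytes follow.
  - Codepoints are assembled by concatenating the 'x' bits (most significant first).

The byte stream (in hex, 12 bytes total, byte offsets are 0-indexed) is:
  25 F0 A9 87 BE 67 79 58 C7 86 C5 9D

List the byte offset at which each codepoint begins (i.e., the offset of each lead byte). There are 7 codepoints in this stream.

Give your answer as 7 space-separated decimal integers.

Answer: 0 1 5 6 7 8 10

Derivation:
Byte[0]=25: 1-byte ASCII. cp=U+0025
Byte[1]=F0: 4-byte lead, need 3 cont bytes. acc=0x0
Byte[2]=A9: continuation. acc=(acc<<6)|0x29=0x29
Byte[3]=87: continuation. acc=(acc<<6)|0x07=0xA47
Byte[4]=BE: continuation. acc=(acc<<6)|0x3E=0x291FE
Completed: cp=U+291FE (starts at byte 1)
Byte[5]=67: 1-byte ASCII. cp=U+0067
Byte[6]=79: 1-byte ASCII. cp=U+0079
Byte[7]=58: 1-byte ASCII. cp=U+0058
Byte[8]=C7: 2-byte lead, need 1 cont bytes. acc=0x7
Byte[9]=86: continuation. acc=(acc<<6)|0x06=0x1C6
Completed: cp=U+01C6 (starts at byte 8)
Byte[10]=C5: 2-byte lead, need 1 cont bytes. acc=0x5
Byte[11]=9D: continuation. acc=(acc<<6)|0x1D=0x15D
Completed: cp=U+015D (starts at byte 10)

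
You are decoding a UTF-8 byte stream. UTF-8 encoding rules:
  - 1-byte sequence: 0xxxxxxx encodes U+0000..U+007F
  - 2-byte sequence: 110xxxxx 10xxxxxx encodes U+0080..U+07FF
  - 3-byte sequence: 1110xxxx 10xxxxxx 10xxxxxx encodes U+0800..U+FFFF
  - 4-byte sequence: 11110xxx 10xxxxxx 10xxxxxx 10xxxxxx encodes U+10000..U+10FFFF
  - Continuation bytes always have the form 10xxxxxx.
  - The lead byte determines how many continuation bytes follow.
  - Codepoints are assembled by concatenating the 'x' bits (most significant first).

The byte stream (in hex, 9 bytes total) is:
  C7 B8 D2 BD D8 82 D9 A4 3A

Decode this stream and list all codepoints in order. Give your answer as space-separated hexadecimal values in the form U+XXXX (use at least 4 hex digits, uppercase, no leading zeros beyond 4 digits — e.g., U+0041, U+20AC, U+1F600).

Answer: U+01F8 U+04BD U+0602 U+0664 U+003A

Derivation:
Byte[0]=C7: 2-byte lead, need 1 cont bytes. acc=0x7
Byte[1]=B8: continuation. acc=(acc<<6)|0x38=0x1F8
Completed: cp=U+01F8 (starts at byte 0)
Byte[2]=D2: 2-byte lead, need 1 cont bytes. acc=0x12
Byte[3]=BD: continuation. acc=(acc<<6)|0x3D=0x4BD
Completed: cp=U+04BD (starts at byte 2)
Byte[4]=D8: 2-byte lead, need 1 cont bytes. acc=0x18
Byte[5]=82: continuation. acc=(acc<<6)|0x02=0x602
Completed: cp=U+0602 (starts at byte 4)
Byte[6]=D9: 2-byte lead, need 1 cont bytes. acc=0x19
Byte[7]=A4: continuation. acc=(acc<<6)|0x24=0x664
Completed: cp=U+0664 (starts at byte 6)
Byte[8]=3A: 1-byte ASCII. cp=U+003A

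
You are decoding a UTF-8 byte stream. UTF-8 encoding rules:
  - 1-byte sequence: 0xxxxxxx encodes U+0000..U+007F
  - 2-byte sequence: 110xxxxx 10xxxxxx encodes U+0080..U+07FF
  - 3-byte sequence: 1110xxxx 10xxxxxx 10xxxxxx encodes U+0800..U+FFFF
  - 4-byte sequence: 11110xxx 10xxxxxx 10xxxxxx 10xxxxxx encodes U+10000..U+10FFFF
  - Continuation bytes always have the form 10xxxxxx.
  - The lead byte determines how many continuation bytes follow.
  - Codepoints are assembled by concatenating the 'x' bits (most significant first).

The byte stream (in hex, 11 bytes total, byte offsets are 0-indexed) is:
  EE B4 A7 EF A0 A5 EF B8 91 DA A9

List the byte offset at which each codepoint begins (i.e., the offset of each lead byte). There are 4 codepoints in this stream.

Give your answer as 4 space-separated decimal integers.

Byte[0]=EE: 3-byte lead, need 2 cont bytes. acc=0xE
Byte[1]=B4: continuation. acc=(acc<<6)|0x34=0x3B4
Byte[2]=A7: continuation. acc=(acc<<6)|0x27=0xED27
Completed: cp=U+ED27 (starts at byte 0)
Byte[3]=EF: 3-byte lead, need 2 cont bytes. acc=0xF
Byte[4]=A0: continuation. acc=(acc<<6)|0x20=0x3E0
Byte[5]=A5: continuation. acc=(acc<<6)|0x25=0xF825
Completed: cp=U+F825 (starts at byte 3)
Byte[6]=EF: 3-byte lead, need 2 cont bytes. acc=0xF
Byte[7]=B8: continuation. acc=(acc<<6)|0x38=0x3F8
Byte[8]=91: continuation. acc=(acc<<6)|0x11=0xFE11
Completed: cp=U+FE11 (starts at byte 6)
Byte[9]=DA: 2-byte lead, need 1 cont bytes. acc=0x1A
Byte[10]=A9: continuation. acc=(acc<<6)|0x29=0x6A9
Completed: cp=U+06A9 (starts at byte 9)

Answer: 0 3 6 9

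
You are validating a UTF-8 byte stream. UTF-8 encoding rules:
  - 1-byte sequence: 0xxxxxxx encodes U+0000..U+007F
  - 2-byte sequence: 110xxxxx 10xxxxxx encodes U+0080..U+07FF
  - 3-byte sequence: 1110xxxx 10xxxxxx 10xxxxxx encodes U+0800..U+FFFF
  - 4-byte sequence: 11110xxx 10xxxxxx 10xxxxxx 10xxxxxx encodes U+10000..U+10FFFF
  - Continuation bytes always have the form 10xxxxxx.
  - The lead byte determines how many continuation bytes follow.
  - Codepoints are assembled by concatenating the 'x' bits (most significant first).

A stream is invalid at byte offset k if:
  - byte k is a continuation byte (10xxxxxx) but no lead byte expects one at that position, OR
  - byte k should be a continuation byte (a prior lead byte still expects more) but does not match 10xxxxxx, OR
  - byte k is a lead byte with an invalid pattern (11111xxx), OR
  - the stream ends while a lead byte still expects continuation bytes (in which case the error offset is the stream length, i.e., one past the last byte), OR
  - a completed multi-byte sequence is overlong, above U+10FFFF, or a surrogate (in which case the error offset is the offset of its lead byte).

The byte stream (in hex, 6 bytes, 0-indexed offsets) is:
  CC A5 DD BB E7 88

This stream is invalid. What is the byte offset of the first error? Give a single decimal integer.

Byte[0]=CC: 2-byte lead, need 1 cont bytes. acc=0xC
Byte[1]=A5: continuation. acc=(acc<<6)|0x25=0x325
Completed: cp=U+0325 (starts at byte 0)
Byte[2]=DD: 2-byte lead, need 1 cont bytes. acc=0x1D
Byte[3]=BB: continuation. acc=(acc<<6)|0x3B=0x77B
Completed: cp=U+077B (starts at byte 2)
Byte[4]=E7: 3-byte lead, need 2 cont bytes. acc=0x7
Byte[5]=88: continuation. acc=(acc<<6)|0x08=0x1C8
Byte[6]: stream ended, expected continuation. INVALID

Answer: 6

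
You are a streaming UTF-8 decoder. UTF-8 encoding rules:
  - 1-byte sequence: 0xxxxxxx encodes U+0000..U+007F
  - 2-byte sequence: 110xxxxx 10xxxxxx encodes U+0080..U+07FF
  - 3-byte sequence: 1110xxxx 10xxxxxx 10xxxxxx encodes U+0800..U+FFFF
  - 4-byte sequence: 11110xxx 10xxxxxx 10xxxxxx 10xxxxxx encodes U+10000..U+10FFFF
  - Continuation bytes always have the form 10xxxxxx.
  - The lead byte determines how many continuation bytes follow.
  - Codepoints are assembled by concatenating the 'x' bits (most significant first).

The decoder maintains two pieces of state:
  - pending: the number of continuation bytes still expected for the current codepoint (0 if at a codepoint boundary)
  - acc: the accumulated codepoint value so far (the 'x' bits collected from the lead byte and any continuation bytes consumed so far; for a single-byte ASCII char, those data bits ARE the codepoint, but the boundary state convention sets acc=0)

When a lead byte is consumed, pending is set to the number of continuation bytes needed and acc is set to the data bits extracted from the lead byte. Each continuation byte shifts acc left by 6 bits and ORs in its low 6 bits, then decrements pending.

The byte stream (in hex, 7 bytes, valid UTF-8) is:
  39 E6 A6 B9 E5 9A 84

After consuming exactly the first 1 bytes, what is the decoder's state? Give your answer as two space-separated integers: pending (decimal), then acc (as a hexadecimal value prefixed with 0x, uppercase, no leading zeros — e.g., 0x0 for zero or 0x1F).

Answer: 0 0x0

Derivation:
Byte[0]=39: 1-byte. pending=0, acc=0x0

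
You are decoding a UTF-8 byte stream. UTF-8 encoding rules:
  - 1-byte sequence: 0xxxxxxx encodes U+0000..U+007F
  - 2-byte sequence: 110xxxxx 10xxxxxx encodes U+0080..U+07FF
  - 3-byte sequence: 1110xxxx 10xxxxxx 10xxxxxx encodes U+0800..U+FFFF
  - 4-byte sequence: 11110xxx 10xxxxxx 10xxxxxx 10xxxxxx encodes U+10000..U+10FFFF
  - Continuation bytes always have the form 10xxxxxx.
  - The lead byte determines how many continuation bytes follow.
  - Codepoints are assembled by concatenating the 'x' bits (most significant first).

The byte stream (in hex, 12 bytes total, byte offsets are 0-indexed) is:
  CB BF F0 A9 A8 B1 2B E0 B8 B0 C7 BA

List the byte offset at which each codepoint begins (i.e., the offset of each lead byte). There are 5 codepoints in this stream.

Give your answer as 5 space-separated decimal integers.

Byte[0]=CB: 2-byte lead, need 1 cont bytes. acc=0xB
Byte[1]=BF: continuation. acc=(acc<<6)|0x3F=0x2FF
Completed: cp=U+02FF (starts at byte 0)
Byte[2]=F0: 4-byte lead, need 3 cont bytes. acc=0x0
Byte[3]=A9: continuation. acc=(acc<<6)|0x29=0x29
Byte[4]=A8: continuation. acc=(acc<<6)|0x28=0xA68
Byte[5]=B1: continuation. acc=(acc<<6)|0x31=0x29A31
Completed: cp=U+29A31 (starts at byte 2)
Byte[6]=2B: 1-byte ASCII. cp=U+002B
Byte[7]=E0: 3-byte lead, need 2 cont bytes. acc=0x0
Byte[8]=B8: continuation. acc=(acc<<6)|0x38=0x38
Byte[9]=B0: continuation. acc=(acc<<6)|0x30=0xE30
Completed: cp=U+0E30 (starts at byte 7)
Byte[10]=C7: 2-byte lead, need 1 cont bytes. acc=0x7
Byte[11]=BA: continuation. acc=(acc<<6)|0x3A=0x1FA
Completed: cp=U+01FA (starts at byte 10)

Answer: 0 2 6 7 10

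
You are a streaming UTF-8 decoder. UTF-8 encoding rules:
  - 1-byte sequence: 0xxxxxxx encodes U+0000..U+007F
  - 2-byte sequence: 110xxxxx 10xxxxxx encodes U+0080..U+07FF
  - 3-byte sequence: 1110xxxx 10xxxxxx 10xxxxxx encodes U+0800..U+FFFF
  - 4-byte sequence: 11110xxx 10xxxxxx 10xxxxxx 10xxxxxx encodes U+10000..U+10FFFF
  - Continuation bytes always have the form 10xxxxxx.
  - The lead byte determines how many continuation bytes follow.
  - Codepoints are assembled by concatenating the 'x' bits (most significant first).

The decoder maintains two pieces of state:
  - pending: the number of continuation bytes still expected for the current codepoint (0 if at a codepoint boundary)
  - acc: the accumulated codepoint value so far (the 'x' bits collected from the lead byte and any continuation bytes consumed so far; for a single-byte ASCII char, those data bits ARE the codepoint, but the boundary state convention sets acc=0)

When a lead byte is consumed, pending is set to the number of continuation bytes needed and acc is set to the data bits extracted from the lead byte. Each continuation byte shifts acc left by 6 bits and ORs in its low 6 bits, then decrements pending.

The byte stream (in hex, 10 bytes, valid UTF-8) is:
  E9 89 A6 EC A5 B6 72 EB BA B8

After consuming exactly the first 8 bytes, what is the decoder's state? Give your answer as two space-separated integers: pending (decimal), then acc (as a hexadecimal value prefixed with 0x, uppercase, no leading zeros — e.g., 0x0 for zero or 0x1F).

Answer: 2 0xB

Derivation:
Byte[0]=E9: 3-byte lead. pending=2, acc=0x9
Byte[1]=89: continuation. acc=(acc<<6)|0x09=0x249, pending=1
Byte[2]=A6: continuation. acc=(acc<<6)|0x26=0x9266, pending=0
Byte[3]=EC: 3-byte lead. pending=2, acc=0xC
Byte[4]=A5: continuation. acc=(acc<<6)|0x25=0x325, pending=1
Byte[5]=B6: continuation. acc=(acc<<6)|0x36=0xC976, pending=0
Byte[6]=72: 1-byte. pending=0, acc=0x0
Byte[7]=EB: 3-byte lead. pending=2, acc=0xB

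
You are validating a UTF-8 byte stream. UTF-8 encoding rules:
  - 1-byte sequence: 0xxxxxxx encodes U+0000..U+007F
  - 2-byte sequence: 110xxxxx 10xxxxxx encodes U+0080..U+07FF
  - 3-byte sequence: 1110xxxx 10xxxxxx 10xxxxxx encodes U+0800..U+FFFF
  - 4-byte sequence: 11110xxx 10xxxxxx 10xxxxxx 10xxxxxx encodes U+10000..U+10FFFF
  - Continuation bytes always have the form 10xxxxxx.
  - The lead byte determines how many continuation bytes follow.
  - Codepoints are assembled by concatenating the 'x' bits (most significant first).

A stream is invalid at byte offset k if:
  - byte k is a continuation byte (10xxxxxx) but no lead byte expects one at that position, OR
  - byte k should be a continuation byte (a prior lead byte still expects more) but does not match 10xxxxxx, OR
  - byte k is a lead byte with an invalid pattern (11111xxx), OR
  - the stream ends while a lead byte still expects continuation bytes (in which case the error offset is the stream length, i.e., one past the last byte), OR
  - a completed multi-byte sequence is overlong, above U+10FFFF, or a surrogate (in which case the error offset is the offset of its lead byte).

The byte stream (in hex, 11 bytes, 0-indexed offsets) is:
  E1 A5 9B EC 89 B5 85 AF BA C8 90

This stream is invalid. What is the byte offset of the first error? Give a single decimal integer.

Byte[0]=E1: 3-byte lead, need 2 cont bytes. acc=0x1
Byte[1]=A5: continuation. acc=(acc<<6)|0x25=0x65
Byte[2]=9B: continuation. acc=(acc<<6)|0x1B=0x195B
Completed: cp=U+195B (starts at byte 0)
Byte[3]=EC: 3-byte lead, need 2 cont bytes. acc=0xC
Byte[4]=89: continuation. acc=(acc<<6)|0x09=0x309
Byte[5]=B5: continuation. acc=(acc<<6)|0x35=0xC275
Completed: cp=U+C275 (starts at byte 3)
Byte[6]=85: INVALID lead byte (not 0xxx/110x/1110/11110)

Answer: 6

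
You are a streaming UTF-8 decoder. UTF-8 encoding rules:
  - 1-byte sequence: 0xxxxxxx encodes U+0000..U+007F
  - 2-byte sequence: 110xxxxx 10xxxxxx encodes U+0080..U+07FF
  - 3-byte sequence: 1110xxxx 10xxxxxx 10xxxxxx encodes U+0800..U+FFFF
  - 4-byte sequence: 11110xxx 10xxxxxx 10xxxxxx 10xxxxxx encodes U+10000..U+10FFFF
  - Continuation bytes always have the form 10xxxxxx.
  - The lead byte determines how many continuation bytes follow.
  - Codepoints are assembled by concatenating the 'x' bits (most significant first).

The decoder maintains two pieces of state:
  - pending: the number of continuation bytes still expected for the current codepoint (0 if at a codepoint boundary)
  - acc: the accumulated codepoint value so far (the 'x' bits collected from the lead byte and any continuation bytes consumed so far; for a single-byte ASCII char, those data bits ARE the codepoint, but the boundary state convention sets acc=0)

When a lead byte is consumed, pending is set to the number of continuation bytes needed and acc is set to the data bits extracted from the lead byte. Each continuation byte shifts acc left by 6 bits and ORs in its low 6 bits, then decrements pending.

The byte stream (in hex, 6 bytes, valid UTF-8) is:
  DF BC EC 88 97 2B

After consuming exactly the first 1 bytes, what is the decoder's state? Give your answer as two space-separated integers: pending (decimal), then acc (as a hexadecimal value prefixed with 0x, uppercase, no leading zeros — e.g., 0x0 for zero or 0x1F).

Answer: 1 0x1F

Derivation:
Byte[0]=DF: 2-byte lead. pending=1, acc=0x1F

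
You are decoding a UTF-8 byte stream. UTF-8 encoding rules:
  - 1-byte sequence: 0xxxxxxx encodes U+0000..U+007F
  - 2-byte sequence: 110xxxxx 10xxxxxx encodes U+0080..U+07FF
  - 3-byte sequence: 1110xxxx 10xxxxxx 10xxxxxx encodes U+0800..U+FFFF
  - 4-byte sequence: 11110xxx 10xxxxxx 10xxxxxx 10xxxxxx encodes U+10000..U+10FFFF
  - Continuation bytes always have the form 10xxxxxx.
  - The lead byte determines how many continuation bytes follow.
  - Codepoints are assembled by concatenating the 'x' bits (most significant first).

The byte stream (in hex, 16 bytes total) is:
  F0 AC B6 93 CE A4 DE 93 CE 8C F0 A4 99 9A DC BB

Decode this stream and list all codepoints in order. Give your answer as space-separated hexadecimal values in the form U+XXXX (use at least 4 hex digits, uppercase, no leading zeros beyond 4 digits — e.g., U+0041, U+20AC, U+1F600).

Byte[0]=F0: 4-byte lead, need 3 cont bytes. acc=0x0
Byte[1]=AC: continuation. acc=(acc<<6)|0x2C=0x2C
Byte[2]=B6: continuation. acc=(acc<<6)|0x36=0xB36
Byte[3]=93: continuation. acc=(acc<<6)|0x13=0x2CD93
Completed: cp=U+2CD93 (starts at byte 0)
Byte[4]=CE: 2-byte lead, need 1 cont bytes. acc=0xE
Byte[5]=A4: continuation. acc=(acc<<6)|0x24=0x3A4
Completed: cp=U+03A4 (starts at byte 4)
Byte[6]=DE: 2-byte lead, need 1 cont bytes. acc=0x1E
Byte[7]=93: continuation. acc=(acc<<6)|0x13=0x793
Completed: cp=U+0793 (starts at byte 6)
Byte[8]=CE: 2-byte lead, need 1 cont bytes. acc=0xE
Byte[9]=8C: continuation. acc=(acc<<6)|0x0C=0x38C
Completed: cp=U+038C (starts at byte 8)
Byte[10]=F0: 4-byte lead, need 3 cont bytes. acc=0x0
Byte[11]=A4: continuation. acc=(acc<<6)|0x24=0x24
Byte[12]=99: continuation. acc=(acc<<6)|0x19=0x919
Byte[13]=9A: continuation. acc=(acc<<6)|0x1A=0x2465A
Completed: cp=U+2465A (starts at byte 10)
Byte[14]=DC: 2-byte lead, need 1 cont bytes. acc=0x1C
Byte[15]=BB: continuation. acc=(acc<<6)|0x3B=0x73B
Completed: cp=U+073B (starts at byte 14)

Answer: U+2CD93 U+03A4 U+0793 U+038C U+2465A U+073B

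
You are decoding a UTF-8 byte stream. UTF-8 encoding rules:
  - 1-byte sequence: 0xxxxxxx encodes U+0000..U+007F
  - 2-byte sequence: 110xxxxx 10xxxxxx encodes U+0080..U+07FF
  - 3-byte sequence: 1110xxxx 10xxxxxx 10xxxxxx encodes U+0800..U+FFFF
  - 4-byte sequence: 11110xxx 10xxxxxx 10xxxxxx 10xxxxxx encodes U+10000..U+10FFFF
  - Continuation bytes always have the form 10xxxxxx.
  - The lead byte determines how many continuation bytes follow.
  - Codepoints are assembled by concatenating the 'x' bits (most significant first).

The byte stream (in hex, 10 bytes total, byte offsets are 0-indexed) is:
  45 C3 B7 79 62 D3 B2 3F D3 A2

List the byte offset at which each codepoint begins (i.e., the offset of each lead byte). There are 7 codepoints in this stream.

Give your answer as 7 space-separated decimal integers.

Answer: 0 1 3 4 5 7 8

Derivation:
Byte[0]=45: 1-byte ASCII. cp=U+0045
Byte[1]=C3: 2-byte lead, need 1 cont bytes. acc=0x3
Byte[2]=B7: continuation. acc=(acc<<6)|0x37=0xF7
Completed: cp=U+00F7 (starts at byte 1)
Byte[3]=79: 1-byte ASCII. cp=U+0079
Byte[4]=62: 1-byte ASCII. cp=U+0062
Byte[5]=D3: 2-byte lead, need 1 cont bytes. acc=0x13
Byte[6]=B2: continuation. acc=(acc<<6)|0x32=0x4F2
Completed: cp=U+04F2 (starts at byte 5)
Byte[7]=3F: 1-byte ASCII. cp=U+003F
Byte[8]=D3: 2-byte lead, need 1 cont bytes. acc=0x13
Byte[9]=A2: continuation. acc=(acc<<6)|0x22=0x4E2
Completed: cp=U+04E2 (starts at byte 8)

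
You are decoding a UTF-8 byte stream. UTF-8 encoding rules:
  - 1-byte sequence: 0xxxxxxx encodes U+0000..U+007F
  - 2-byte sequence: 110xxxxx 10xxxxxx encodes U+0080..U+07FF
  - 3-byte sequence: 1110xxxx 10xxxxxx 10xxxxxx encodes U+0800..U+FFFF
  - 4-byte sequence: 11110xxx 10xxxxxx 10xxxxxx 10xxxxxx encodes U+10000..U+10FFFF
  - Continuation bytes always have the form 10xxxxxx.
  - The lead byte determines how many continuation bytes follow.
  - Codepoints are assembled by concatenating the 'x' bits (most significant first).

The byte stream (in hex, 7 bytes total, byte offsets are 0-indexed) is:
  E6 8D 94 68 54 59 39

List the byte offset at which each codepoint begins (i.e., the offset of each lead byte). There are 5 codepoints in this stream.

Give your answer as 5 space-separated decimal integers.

Answer: 0 3 4 5 6

Derivation:
Byte[0]=E6: 3-byte lead, need 2 cont bytes. acc=0x6
Byte[1]=8D: continuation. acc=(acc<<6)|0x0D=0x18D
Byte[2]=94: continuation. acc=(acc<<6)|0x14=0x6354
Completed: cp=U+6354 (starts at byte 0)
Byte[3]=68: 1-byte ASCII. cp=U+0068
Byte[4]=54: 1-byte ASCII. cp=U+0054
Byte[5]=59: 1-byte ASCII. cp=U+0059
Byte[6]=39: 1-byte ASCII. cp=U+0039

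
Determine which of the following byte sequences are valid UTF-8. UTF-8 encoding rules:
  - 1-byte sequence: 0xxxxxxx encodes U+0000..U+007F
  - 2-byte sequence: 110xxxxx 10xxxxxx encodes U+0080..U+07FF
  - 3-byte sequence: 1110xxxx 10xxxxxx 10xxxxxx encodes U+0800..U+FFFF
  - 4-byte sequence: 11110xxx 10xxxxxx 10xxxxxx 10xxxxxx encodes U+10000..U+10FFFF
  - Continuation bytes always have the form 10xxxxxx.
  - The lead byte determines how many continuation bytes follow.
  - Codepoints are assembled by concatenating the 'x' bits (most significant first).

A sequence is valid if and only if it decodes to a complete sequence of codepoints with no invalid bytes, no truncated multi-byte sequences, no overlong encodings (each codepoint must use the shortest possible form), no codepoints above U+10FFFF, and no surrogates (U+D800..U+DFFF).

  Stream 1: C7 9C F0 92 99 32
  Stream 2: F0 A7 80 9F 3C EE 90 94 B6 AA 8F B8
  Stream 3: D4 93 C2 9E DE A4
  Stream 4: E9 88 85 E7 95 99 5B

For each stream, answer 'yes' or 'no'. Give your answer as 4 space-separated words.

Answer: no no yes yes

Derivation:
Stream 1: error at byte offset 5. INVALID
Stream 2: error at byte offset 8. INVALID
Stream 3: decodes cleanly. VALID
Stream 4: decodes cleanly. VALID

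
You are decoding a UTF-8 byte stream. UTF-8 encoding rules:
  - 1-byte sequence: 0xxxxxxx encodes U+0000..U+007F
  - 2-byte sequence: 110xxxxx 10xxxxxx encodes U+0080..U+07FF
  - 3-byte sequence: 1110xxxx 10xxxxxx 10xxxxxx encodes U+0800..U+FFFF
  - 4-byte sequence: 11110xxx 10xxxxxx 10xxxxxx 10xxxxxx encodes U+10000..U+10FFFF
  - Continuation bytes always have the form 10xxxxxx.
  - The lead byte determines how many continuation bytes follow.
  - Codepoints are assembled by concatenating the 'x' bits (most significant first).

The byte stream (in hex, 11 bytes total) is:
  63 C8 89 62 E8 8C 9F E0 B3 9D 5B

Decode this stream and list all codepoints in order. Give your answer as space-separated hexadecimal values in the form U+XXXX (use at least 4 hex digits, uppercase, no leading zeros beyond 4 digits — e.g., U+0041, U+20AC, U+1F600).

Byte[0]=63: 1-byte ASCII. cp=U+0063
Byte[1]=C8: 2-byte lead, need 1 cont bytes. acc=0x8
Byte[2]=89: continuation. acc=(acc<<6)|0x09=0x209
Completed: cp=U+0209 (starts at byte 1)
Byte[3]=62: 1-byte ASCII. cp=U+0062
Byte[4]=E8: 3-byte lead, need 2 cont bytes. acc=0x8
Byte[5]=8C: continuation. acc=(acc<<6)|0x0C=0x20C
Byte[6]=9F: continuation. acc=(acc<<6)|0x1F=0x831F
Completed: cp=U+831F (starts at byte 4)
Byte[7]=E0: 3-byte lead, need 2 cont bytes. acc=0x0
Byte[8]=B3: continuation. acc=(acc<<6)|0x33=0x33
Byte[9]=9D: continuation. acc=(acc<<6)|0x1D=0xCDD
Completed: cp=U+0CDD (starts at byte 7)
Byte[10]=5B: 1-byte ASCII. cp=U+005B

Answer: U+0063 U+0209 U+0062 U+831F U+0CDD U+005B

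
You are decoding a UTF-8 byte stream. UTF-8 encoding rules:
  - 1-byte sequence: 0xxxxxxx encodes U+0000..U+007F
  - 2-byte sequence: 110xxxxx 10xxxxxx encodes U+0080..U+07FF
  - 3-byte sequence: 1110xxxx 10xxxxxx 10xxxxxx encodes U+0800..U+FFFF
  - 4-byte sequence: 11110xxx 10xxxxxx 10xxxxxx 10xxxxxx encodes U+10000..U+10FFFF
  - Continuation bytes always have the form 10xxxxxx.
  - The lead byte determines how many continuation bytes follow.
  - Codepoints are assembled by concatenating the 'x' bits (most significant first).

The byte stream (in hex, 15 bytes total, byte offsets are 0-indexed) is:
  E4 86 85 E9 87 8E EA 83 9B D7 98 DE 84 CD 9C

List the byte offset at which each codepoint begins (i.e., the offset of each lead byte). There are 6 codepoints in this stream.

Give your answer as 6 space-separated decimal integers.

Answer: 0 3 6 9 11 13

Derivation:
Byte[0]=E4: 3-byte lead, need 2 cont bytes. acc=0x4
Byte[1]=86: continuation. acc=(acc<<6)|0x06=0x106
Byte[2]=85: continuation. acc=(acc<<6)|0x05=0x4185
Completed: cp=U+4185 (starts at byte 0)
Byte[3]=E9: 3-byte lead, need 2 cont bytes. acc=0x9
Byte[4]=87: continuation. acc=(acc<<6)|0x07=0x247
Byte[5]=8E: continuation. acc=(acc<<6)|0x0E=0x91CE
Completed: cp=U+91CE (starts at byte 3)
Byte[6]=EA: 3-byte lead, need 2 cont bytes. acc=0xA
Byte[7]=83: continuation. acc=(acc<<6)|0x03=0x283
Byte[8]=9B: continuation. acc=(acc<<6)|0x1B=0xA0DB
Completed: cp=U+A0DB (starts at byte 6)
Byte[9]=D7: 2-byte lead, need 1 cont bytes. acc=0x17
Byte[10]=98: continuation. acc=(acc<<6)|0x18=0x5D8
Completed: cp=U+05D8 (starts at byte 9)
Byte[11]=DE: 2-byte lead, need 1 cont bytes. acc=0x1E
Byte[12]=84: continuation. acc=(acc<<6)|0x04=0x784
Completed: cp=U+0784 (starts at byte 11)
Byte[13]=CD: 2-byte lead, need 1 cont bytes. acc=0xD
Byte[14]=9C: continuation. acc=(acc<<6)|0x1C=0x35C
Completed: cp=U+035C (starts at byte 13)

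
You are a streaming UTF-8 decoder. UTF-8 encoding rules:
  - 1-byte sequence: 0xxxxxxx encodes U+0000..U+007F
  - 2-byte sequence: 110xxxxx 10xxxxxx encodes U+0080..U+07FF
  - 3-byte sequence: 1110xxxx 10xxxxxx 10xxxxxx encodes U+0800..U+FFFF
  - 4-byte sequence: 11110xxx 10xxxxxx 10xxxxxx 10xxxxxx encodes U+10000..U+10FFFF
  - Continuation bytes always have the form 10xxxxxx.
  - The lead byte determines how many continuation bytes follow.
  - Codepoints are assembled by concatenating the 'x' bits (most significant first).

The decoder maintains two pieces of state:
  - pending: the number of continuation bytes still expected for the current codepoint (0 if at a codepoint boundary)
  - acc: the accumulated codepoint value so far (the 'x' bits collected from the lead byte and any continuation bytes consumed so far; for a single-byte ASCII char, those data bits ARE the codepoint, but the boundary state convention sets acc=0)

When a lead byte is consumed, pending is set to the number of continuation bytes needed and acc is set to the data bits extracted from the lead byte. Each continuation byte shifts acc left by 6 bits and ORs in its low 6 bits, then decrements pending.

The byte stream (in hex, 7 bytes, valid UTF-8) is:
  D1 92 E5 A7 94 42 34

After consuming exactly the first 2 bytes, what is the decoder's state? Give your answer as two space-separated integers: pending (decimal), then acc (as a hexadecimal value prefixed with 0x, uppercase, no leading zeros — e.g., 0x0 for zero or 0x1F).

Answer: 0 0x452

Derivation:
Byte[0]=D1: 2-byte lead. pending=1, acc=0x11
Byte[1]=92: continuation. acc=(acc<<6)|0x12=0x452, pending=0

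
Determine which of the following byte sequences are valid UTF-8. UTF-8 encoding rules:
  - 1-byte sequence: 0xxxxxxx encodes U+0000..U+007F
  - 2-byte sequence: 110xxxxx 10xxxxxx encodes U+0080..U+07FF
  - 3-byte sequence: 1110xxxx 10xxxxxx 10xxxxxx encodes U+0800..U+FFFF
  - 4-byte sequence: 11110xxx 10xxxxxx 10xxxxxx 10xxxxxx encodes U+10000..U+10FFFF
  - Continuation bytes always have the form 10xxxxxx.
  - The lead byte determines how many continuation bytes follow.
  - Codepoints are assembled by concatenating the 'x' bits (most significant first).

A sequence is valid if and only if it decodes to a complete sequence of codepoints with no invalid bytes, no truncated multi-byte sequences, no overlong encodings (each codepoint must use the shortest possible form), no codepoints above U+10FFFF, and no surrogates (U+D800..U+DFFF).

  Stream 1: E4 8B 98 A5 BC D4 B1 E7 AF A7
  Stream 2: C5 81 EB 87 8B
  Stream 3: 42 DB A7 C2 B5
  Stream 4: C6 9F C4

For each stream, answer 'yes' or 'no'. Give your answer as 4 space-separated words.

Stream 1: error at byte offset 3. INVALID
Stream 2: decodes cleanly. VALID
Stream 3: decodes cleanly. VALID
Stream 4: error at byte offset 3. INVALID

Answer: no yes yes no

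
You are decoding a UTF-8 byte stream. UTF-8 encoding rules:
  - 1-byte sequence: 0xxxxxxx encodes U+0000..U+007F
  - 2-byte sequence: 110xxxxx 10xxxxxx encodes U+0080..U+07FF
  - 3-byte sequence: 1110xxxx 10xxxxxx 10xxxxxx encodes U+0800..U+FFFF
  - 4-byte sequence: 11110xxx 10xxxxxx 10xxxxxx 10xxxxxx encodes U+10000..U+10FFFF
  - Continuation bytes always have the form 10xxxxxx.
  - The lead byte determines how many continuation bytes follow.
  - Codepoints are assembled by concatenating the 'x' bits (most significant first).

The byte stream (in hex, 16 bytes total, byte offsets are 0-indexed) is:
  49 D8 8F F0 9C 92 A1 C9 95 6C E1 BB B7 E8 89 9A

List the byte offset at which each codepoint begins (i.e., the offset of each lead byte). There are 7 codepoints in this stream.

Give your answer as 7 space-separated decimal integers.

Byte[0]=49: 1-byte ASCII. cp=U+0049
Byte[1]=D8: 2-byte lead, need 1 cont bytes. acc=0x18
Byte[2]=8F: continuation. acc=(acc<<6)|0x0F=0x60F
Completed: cp=U+060F (starts at byte 1)
Byte[3]=F0: 4-byte lead, need 3 cont bytes. acc=0x0
Byte[4]=9C: continuation. acc=(acc<<6)|0x1C=0x1C
Byte[5]=92: continuation. acc=(acc<<6)|0x12=0x712
Byte[6]=A1: continuation. acc=(acc<<6)|0x21=0x1C4A1
Completed: cp=U+1C4A1 (starts at byte 3)
Byte[7]=C9: 2-byte lead, need 1 cont bytes. acc=0x9
Byte[8]=95: continuation. acc=(acc<<6)|0x15=0x255
Completed: cp=U+0255 (starts at byte 7)
Byte[9]=6C: 1-byte ASCII. cp=U+006C
Byte[10]=E1: 3-byte lead, need 2 cont bytes. acc=0x1
Byte[11]=BB: continuation. acc=(acc<<6)|0x3B=0x7B
Byte[12]=B7: continuation. acc=(acc<<6)|0x37=0x1EF7
Completed: cp=U+1EF7 (starts at byte 10)
Byte[13]=E8: 3-byte lead, need 2 cont bytes. acc=0x8
Byte[14]=89: continuation. acc=(acc<<6)|0x09=0x209
Byte[15]=9A: continuation. acc=(acc<<6)|0x1A=0x825A
Completed: cp=U+825A (starts at byte 13)

Answer: 0 1 3 7 9 10 13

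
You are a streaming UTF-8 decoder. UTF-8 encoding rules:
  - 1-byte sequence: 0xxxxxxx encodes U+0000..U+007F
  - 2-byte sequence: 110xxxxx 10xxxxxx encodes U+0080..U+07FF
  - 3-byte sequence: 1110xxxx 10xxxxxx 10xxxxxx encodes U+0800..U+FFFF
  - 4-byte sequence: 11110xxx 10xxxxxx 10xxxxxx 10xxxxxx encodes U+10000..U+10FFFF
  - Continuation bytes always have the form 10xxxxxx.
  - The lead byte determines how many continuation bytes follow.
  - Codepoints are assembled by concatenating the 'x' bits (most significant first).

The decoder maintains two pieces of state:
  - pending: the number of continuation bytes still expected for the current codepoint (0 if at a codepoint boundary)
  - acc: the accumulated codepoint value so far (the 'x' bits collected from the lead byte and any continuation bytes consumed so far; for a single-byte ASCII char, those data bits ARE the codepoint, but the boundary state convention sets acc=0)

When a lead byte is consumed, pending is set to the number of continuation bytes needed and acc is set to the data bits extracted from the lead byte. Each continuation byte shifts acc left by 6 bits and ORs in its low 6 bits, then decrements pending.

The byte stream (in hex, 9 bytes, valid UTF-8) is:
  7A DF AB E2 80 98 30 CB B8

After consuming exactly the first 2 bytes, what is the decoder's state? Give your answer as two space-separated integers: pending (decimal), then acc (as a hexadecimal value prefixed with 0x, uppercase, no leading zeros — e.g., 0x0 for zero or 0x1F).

Byte[0]=7A: 1-byte. pending=0, acc=0x0
Byte[1]=DF: 2-byte lead. pending=1, acc=0x1F

Answer: 1 0x1F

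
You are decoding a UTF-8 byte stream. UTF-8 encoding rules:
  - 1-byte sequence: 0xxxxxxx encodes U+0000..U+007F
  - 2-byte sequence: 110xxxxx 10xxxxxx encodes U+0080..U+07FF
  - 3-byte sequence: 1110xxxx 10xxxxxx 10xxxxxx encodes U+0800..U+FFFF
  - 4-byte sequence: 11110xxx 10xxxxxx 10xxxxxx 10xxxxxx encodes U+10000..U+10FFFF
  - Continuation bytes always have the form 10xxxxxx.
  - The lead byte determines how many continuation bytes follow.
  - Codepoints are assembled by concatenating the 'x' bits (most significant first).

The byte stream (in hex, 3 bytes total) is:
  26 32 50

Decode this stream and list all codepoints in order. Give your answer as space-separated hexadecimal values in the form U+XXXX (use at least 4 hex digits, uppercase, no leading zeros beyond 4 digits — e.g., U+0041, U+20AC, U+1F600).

Answer: U+0026 U+0032 U+0050

Derivation:
Byte[0]=26: 1-byte ASCII. cp=U+0026
Byte[1]=32: 1-byte ASCII. cp=U+0032
Byte[2]=50: 1-byte ASCII. cp=U+0050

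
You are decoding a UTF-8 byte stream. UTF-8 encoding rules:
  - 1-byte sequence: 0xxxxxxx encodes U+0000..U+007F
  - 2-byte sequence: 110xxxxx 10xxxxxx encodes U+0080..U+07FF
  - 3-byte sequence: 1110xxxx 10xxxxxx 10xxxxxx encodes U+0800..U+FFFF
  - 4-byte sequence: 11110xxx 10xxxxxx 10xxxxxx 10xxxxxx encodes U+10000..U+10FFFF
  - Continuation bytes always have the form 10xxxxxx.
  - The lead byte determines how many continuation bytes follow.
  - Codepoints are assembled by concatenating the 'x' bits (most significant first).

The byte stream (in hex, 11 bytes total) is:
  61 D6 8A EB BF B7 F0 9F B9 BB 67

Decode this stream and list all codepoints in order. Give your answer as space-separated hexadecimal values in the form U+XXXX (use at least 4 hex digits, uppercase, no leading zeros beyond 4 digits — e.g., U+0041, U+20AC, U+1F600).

Answer: U+0061 U+058A U+BFF7 U+1FE7B U+0067

Derivation:
Byte[0]=61: 1-byte ASCII. cp=U+0061
Byte[1]=D6: 2-byte lead, need 1 cont bytes. acc=0x16
Byte[2]=8A: continuation. acc=(acc<<6)|0x0A=0x58A
Completed: cp=U+058A (starts at byte 1)
Byte[3]=EB: 3-byte lead, need 2 cont bytes. acc=0xB
Byte[4]=BF: continuation. acc=(acc<<6)|0x3F=0x2FF
Byte[5]=B7: continuation. acc=(acc<<6)|0x37=0xBFF7
Completed: cp=U+BFF7 (starts at byte 3)
Byte[6]=F0: 4-byte lead, need 3 cont bytes. acc=0x0
Byte[7]=9F: continuation. acc=(acc<<6)|0x1F=0x1F
Byte[8]=B9: continuation. acc=(acc<<6)|0x39=0x7F9
Byte[9]=BB: continuation. acc=(acc<<6)|0x3B=0x1FE7B
Completed: cp=U+1FE7B (starts at byte 6)
Byte[10]=67: 1-byte ASCII. cp=U+0067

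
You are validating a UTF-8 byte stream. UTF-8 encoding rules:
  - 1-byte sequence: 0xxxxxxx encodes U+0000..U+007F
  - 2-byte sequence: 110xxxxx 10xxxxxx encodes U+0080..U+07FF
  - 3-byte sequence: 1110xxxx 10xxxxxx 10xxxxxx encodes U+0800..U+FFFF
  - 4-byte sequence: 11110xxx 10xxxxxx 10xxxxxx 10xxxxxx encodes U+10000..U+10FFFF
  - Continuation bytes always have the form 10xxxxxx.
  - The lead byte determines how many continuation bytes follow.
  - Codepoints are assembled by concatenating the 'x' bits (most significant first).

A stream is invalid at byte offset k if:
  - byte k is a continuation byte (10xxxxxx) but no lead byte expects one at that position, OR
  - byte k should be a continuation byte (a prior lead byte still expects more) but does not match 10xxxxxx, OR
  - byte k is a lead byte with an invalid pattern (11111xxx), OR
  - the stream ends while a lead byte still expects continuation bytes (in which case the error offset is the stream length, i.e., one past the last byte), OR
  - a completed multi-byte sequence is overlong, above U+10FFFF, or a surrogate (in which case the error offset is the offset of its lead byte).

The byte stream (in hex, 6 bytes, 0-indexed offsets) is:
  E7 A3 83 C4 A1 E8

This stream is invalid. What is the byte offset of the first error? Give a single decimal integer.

Byte[0]=E7: 3-byte lead, need 2 cont bytes. acc=0x7
Byte[1]=A3: continuation. acc=(acc<<6)|0x23=0x1E3
Byte[2]=83: continuation. acc=(acc<<6)|0x03=0x78C3
Completed: cp=U+78C3 (starts at byte 0)
Byte[3]=C4: 2-byte lead, need 1 cont bytes. acc=0x4
Byte[4]=A1: continuation. acc=(acc<<6)|0x21=0x121
Completed: cp=U+0121 (starts at byte 3)
Byte[5]=E8: 3-byte lead, need 2 cont bytes. acc=0x8
Byte[6]: stream ended, expected continuation. INVALID

Answer: 6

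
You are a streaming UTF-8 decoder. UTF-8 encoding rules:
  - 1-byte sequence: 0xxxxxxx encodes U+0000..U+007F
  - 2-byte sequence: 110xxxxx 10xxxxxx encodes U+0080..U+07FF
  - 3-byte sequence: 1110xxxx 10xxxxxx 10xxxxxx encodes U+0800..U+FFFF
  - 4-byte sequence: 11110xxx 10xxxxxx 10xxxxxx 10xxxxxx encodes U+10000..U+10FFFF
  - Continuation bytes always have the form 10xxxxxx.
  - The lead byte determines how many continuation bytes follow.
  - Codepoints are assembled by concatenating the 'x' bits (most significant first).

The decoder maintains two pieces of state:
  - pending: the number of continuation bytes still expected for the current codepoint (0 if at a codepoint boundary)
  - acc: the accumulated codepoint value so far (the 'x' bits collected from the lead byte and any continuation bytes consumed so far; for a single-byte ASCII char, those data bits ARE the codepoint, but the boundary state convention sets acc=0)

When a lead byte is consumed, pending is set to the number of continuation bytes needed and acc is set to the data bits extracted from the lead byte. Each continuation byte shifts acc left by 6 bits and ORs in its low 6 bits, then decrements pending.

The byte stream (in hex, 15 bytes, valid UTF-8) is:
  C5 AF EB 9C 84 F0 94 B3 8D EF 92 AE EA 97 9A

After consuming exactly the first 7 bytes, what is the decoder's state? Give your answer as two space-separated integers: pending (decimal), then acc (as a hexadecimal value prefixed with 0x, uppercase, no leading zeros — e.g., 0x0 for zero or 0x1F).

Answer: 2 0x14

Derivation:
Byte[0]=C5: 2-byte lead. pending=1, acc=0x5
Byte[1]=AF: continuation. acc=(acc<<6)|0x2F=0x16F, pending=0
Byte[2]=EB: 3-byte lead. pending=2, acc=0xB
Byte[3]=9C: continuation. acc=(acc<<6)|0x1C=0x2DC, pending=1
Byte[4]=84: continuation. acc=(acc<<6)|0x04=0xB704, pending=0
Byte[5]=F0: 4-byte lead. pending=3, acc=0x0
Byte[6]=94: continuation. acc=(acc<<6)|0x14=0x14, pending=2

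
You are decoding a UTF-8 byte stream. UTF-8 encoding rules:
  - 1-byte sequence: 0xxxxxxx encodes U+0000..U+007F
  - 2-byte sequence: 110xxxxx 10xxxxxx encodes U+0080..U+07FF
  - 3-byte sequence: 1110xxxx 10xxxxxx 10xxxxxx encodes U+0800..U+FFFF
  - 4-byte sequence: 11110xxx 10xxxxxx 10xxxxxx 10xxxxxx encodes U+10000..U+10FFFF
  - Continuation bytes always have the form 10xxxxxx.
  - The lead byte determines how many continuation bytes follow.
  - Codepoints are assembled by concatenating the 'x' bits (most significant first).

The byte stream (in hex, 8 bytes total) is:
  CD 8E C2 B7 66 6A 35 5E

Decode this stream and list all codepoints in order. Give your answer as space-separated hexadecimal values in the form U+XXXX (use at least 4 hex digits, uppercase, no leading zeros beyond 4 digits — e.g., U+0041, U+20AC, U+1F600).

Byte[0]=CD: 2-byte lead, need 1 cont bytes. acc=0xD
Byte[1]=8E: continuation. acc=(acc<<6)|0x0E=0x34E
Completed: cp=U+034E (starts at byte 0)
Byte[2]=C2: 2-byte lead, need 1 cont bytes. acc=0x2
Byte[3]=B7: continuation. acc=(acc<<6)|0x37=0xB7
Completed: cp=U+00B7 (starts at byte 2)
Byte[4]=66: 1-byte ASCII. cp=U+0066
Byte[5]=6A: 1-byte ASCII. cp=U+006A
Byte[6]=35: 1-byte ASCII. cp=U+0035
Byte[7]=5E: 1-byte ASCII. cp=U+005E

Answer: U+034E U+00B7 U+0066 U+006A U+0035 U+005E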